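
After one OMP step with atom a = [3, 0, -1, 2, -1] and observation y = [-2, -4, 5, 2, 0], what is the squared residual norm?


a^T a = 15.
a^T y = -7.
coeff = -7/15 = -7/15.
||r||^2 = 686/15.

686/15


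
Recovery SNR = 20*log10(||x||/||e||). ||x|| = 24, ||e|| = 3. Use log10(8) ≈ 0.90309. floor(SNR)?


||x||/||e|| = 24/3 = 8.
log10(8) ≈ 0.90309.
20*log10(||x||/||e||) ≈ 20*0.90309 = 18.0618.
floor(18.0618) = 18.

18


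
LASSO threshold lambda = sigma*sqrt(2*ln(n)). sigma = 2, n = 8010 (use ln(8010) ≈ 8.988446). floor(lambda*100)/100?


ln(8010) ≈ 8.988446.
2*ln(n) ≈ 17.976892.
sqrt(2*ln(n)) ≈ sqrt(17.976892) ≈ 4.239917.
lambda ≈ 2*4.239917 = 8.479834.
floor(lambda*100)/100 = 8.47.

8.47


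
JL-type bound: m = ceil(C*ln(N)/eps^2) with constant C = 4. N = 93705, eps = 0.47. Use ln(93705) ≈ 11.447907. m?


ln(93705) ≈ 11.447907.
eps^2 = 0.47^2 = 0.2209.
C*ln(N)/eps^2 ≈ 4*11.447907/0.2209 ≈ 207.2957.
m = ceil(207.2957) = 208.

208


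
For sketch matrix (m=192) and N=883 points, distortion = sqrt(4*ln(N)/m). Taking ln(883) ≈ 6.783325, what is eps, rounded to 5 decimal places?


ln(883) ≈ 6.783325.
4*ln(N)/m ≈ 4*6.783325/192 ≈ 0.14131927.
eps = sqrt(0.14131927) ≈ 0.3759246 ≈ 0.37592.

0.37592


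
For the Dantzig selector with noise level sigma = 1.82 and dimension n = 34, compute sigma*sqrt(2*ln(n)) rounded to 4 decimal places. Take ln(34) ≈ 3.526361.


ln(34) ≈ 3.526361.
2*ln(n) ≈ 7.052722.
sqrt(2*ln(n)) ≈ sqrt(7.052722) ≈ 2.655696.
threshold ≈ 1.82*2.655696 = 4.83336672 ≈ 4.8334.

4.8334


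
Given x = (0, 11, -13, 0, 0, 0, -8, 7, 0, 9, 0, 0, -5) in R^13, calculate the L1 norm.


Non-zero entries: [(1, 11), (2, -13), (6, -8), (7, 7), (9, 9), (12, -5)]
Absolute values: [11, 13, 8, 7, 9, 5]
||x||_1 = sum = 53.

53


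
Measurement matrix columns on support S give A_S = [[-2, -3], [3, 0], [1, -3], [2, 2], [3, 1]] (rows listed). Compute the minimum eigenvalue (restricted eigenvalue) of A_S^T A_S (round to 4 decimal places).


A_S^T A_S = [[27, 10], [10, 23]].
trace = 50.
det = 521.
disc = trace^2 - 4*det = 2500 - 4*521 = 416.
sqrt(416) ≈ 20.396078.
lam_min = (50 - sqrt(416))/2 ≈ (50 - 20.396078)/2 = 14.801961 ≈ 14.8020.

14.8020


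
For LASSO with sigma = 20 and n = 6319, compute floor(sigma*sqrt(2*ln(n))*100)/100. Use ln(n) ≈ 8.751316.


ln(6319) ≈ 8.751316.
2*ln(n) ≈ 17.502632.
sqrt(2*ln(n)) ≈ sqrt(17.502632) ≈ 4.183615.
lambda ≈ 20*4.183615 = 83.6723.
floor(lambda*100)/100 = 83.67.

83.67


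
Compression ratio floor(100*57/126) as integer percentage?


100*m/n = 100*57/126 ≈ 45.2381.
floor = 45.

45


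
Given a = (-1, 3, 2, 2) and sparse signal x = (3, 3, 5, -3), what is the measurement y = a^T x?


Non-zero terms: ['-1*3', '3*3', '2*5', '2*-3']
Products: [-3, 9, 10, -6]
y = sum = 10.

10


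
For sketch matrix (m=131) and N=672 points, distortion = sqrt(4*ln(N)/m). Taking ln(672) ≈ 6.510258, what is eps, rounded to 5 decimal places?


ln(672) ≈ 6.510258.
4*ln(N)/m ≈ 4*6.510258/131 ≈ 0.1987865.
eps = sqrt(0.1987865) ≈ 0.4458548 ≈ 0.44585.

0.44585


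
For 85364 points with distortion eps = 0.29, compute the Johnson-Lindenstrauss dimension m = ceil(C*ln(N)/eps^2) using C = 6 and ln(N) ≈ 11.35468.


ln(85364) ≈ 11.35468.
eps^2 = 0.29^2 = 0.0841.
C*ln(N)/eps^2 ≈ 6*11.35468/0.0841 ≈ 810.0842.
m = ceil(810.0842) = 811.

811


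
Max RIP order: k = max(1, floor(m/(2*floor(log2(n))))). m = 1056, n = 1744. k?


floor(log2(1744)) = 10.
2*10 = 20.
m/(2*floor(log2(n))) = 1056/20 ≈ 52.8.
floor = 52.
k = max(1, 52) = 52.

52


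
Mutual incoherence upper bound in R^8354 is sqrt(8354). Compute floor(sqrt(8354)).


91^2 = 8281 <= 8354 < 8464 = 92^2, so 91 <= sqrt(8354) < 92.
floor(sqrt(8354)) = 91.

91


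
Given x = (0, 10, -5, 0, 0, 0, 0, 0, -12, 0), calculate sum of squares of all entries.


Non-zero entries: [(1, 10), (2, -5), (8, -12)]
Squares: [100, 25, 144]
||x||_2^2 = sum = 269.

269


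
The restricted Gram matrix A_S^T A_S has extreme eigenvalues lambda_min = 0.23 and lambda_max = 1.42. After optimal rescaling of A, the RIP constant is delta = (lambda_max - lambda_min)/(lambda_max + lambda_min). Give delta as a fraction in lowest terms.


lambda_max - lambda_min = 1.42 - 0.23 = 1.19.
lambda_max + lambda_min = 1.42 + 0.23 = 1.65.
delta = 1.19/1.65 = 119/165.

119/165


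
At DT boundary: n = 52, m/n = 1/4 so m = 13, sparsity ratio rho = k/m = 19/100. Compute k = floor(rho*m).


m = 1/4*52 = 13.
rho = 19/100.
rho*m = 19/100*13 = 2.47.
k = floor(2.47) = 2.

2


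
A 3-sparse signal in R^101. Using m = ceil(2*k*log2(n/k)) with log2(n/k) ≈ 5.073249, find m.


log2(n/k) = log2(101/3) ≈ 5.073249.
2*k*log2(n/k) ≈ 2*3*5.073249 = 30.439494.
m = ceil(30.439494) = 31.

31


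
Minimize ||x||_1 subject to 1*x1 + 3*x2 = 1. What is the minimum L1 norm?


Axis intercepts:
  x1 = 1, x2 = 0: L1 = 1
  x1 = 0, x2 = 1/3: L1 = 1/3
x* = (0, 1/3)
||x*||_1 = 1/3.

1/3


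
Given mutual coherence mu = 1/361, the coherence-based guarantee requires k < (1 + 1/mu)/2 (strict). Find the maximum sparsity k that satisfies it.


1/mu = 361.
1 + 1/mu = 362.
(1 + 1/mu)/2 = 181 is an integer and the inequality is strict, so k_max = 181 - 1 = 180.

180


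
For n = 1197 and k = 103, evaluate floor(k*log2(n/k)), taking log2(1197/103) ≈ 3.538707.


log2(n/k) = log2(1197/103) ≈ 3.538707.
k*log2(n/k) ≈ 103*3.538707 = 364.486821.
floor(364.486821) = 364.

364


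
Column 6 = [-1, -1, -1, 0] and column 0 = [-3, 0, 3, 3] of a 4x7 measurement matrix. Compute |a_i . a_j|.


Inner product: -1*-3 + -1*0 + -1*3 + 0*3
Products: [3, 0, -3, 0]
Sum = 0.
|dot| = 0.

0


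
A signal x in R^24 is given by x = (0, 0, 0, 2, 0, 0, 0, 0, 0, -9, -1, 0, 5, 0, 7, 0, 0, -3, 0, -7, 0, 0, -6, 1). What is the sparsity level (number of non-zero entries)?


Non-zero positions: [3, 9, 10, 12, 14, 17, 19, 22, 23].
Sparsity = 9.

9


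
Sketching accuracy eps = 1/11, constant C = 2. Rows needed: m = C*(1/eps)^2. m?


1/eps = 11.
(1/eps)^2 = 121.
m = 2*121 = 242.

242


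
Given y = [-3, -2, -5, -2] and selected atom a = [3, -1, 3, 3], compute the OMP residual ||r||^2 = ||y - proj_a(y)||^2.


a^T a = 28.
a^T y = -28.
coeff = -28/28 = -1.
||r||^2 = 14.

14


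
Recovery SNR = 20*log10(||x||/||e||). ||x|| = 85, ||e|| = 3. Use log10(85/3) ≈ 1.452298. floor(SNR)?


||x||/||e|| = 85/3.
log10(85/3) ≈ 1.452298.
20*log10(||x||/||e||) ≈ 20*1.452298 = 29.04596.
floor(29.04596) = 29.

29


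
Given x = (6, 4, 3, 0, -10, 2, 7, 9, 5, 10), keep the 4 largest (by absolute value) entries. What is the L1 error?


Sorted |x_i| descending: [10, 10, 9, 7, 6, 5, 4, 3, 2, 0]
Keep top 4: [10, 10, 9, 7]
Tail entries: [6, 5, 4, 3, 2, 0]
L1 error = sum of tail = 20.

20


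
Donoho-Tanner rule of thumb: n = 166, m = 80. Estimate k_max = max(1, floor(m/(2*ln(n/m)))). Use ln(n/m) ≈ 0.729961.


n/m = 166/80 = 83/40.
ln(n/m) ≈ 0.729961.
2*ln(n/m) ≈ 1.459922.
m/(2*ln(n/m)) ≈ 80/1.459922 ≈ 54.7974.
floor = 54.
k_max = max(1, 54) = 54.

54


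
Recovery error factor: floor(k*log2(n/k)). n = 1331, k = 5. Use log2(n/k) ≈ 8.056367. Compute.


log2(n/k) = log2(1331/5) ≈ 8.056367.
k*log2(n/k) ≈ 5*8.056367 = 40.281835.
floor(40.281835) = 40.

40


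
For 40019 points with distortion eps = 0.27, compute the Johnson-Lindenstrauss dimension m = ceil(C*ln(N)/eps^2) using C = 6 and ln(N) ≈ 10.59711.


ln(40019) ≈ 10.59711.
eps^2 = 0.27^2 = 0.0729.
C*ln(N)/eps^2 ≈ 6*10.59711/0.0729 ≈ 872.1901.
m = ceil(872.1901) = 873.

873


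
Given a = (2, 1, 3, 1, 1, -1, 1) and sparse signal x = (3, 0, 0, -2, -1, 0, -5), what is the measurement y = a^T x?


Non-zero terms: ['2*3', '1*-2', '1*-1', '1*-5']
Products: [6, -2, -1, -5]
y = sum = -2.

-2


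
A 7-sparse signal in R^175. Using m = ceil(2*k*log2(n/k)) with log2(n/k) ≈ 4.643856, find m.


log2(n/k) = log2(175/7) ≈ 4.643856.
2*k*log2(n/k) ≈ 2*7*4.643856 = 65.013984.
m = ceil(65.013984) = 66.

66


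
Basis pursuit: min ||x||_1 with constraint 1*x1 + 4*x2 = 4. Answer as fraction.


Axis intercepts:
  x1 = 4, x2 = 0: L1 = 4
  x1 = 0, x2 = 1: L1 = 1
x* = (0, 1)
||x*||_1 = 1.

1


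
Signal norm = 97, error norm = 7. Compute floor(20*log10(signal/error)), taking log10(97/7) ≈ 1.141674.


||x||/||e|| = 97/7.
log10(97/7) ≈ 1.141674.
20*log10(||x||/||e||) ≈ 20*1.141674 = 22.83348.
floor(22.83348) = 22.

22


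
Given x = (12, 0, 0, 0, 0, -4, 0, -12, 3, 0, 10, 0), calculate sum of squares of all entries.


Non-zero entries: [(0, 12), (5, -4), (7, -12), (8, 3), (10, 10)]
Squares: [144, 16, 144, 9, 100]
||x||_2^2 = sum = 413.

413


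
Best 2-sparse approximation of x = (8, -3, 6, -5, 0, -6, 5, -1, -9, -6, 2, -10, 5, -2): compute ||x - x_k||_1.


Sorted |x_i| descending: [10, 9, 8, 6, 6, 6, 5, 5, 5, 3, 2, 2, 1, 0]
Keep top 2: [10, 9]
Tail entries: [8, 6, 6, 6, 5, 5, 5, 3, 2, 2, 1, 0]
L1 error = sum of tail = 49.

49


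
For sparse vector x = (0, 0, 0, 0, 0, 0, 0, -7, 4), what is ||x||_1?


Non-zero entries: [(7, -7), (8, 4)]
Absolute values: [7, 4]
||x||_1 = sum = 11.

11


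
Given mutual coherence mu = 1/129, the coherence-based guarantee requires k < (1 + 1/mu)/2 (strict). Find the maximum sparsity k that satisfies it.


1/mu = 129.
1 + 1/mu = 130.
(1 + 1/mu)/2 = 65 is an integer and the inequality is strict, so k_max = 65 - 1 = 64.

64


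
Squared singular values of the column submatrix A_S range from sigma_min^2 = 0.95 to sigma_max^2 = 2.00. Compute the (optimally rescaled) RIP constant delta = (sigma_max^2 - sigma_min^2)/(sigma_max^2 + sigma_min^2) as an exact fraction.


lambda_max - lambda_min = 2.00 - 0.95 = 1.05.
lambda_max + lambda_min = 2.00 + 0.95 = 2.95.
delta = 1.05/2.95 = 105/295 = 21/59.

21/59


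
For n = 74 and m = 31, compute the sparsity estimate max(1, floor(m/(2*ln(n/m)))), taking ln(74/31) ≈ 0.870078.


n/m = 74/31.
ln(n/m) ≈ 0.870078.
2*ln(n/m) ≈ 1.740156.
m/(2*ln(n/m)) ≈ 31/1.740156 ≈ 17.8145.
floor = 17.
k_max = max(1, 17) = 17.

17


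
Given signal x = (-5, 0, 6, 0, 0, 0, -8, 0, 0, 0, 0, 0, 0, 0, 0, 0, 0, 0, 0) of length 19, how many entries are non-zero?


Non-zero positions: [0, 2, 6].
Sparsity = 3.

3


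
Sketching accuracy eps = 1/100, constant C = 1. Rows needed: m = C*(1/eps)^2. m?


1/eps = 100.
(1/eps)^2 = 10000.
m = 1*10000 = 10000.

10000


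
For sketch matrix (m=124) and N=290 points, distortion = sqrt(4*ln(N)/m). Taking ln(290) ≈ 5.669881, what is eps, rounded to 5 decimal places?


ln(290) ≈ 5.669881.
4*ln(N)/m ≈ 4*5.669881/124 ≈ 0.18289939.
eps = sqrt(0.18289939) ≈ 0.4276674 ≈ 0.42767.

0.42767


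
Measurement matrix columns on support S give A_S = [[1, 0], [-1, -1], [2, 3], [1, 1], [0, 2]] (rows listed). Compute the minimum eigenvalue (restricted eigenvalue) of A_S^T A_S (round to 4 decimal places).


A_S^T A_S = [[7, 8], [8, 15]].
trace = 22.
det = 41.
disc = trace^2 - 4*det = 484 - 4*41 = 320.
sqrt(320) ≈ 17.888544.
lam_min = (22 - sqrt(320))/2 ≈ (22 - 17.888544)/2 = 2.055728 ≈ 2.0557.

2.0557


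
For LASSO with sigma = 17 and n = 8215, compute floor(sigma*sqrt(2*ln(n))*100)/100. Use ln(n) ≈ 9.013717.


ln(8215) ≈ 9.013717.
2*ln(n) ≈ 18.027434.
sqrt(2*ln(n)) ≈ sqrt(18.027434) ≈ 4.245873.
lambda ≈ 17*4.245873 = 72.179841.
floor(lambda*100)/100 = 72.17.

72.17


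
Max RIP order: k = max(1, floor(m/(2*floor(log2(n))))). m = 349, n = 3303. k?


floor(log2(3303)) = 11.
2*11 = 22.
m/(2*floor(log2(n))) = 349/22 ≈ 15.8636.
floor = 15.
k = max(1, 15) = 15.

15


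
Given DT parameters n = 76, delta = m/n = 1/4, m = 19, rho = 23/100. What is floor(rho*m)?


m = 1/4*76 = 19.
rho = 23/100.
rho*m = 23/100*19 = 4.37.
k = floor(4.37) = 4.

4


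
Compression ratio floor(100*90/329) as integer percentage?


100*m/n = 100*90/329 ≈ 27.3556.
floor = 27.

27


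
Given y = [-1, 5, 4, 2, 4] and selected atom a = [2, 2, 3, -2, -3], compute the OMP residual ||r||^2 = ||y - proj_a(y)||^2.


a^T a = 30.
a^T y = 4.
coeff = 4/30 = 2/15.
||r||^2 = 922/15.

922/15


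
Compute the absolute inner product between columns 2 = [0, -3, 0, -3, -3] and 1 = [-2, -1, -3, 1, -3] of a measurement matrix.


Inner product: 0*-2 + -3*-1 + 0*-3 + -3*1 + -3*-3
Products: [0, 3, 0, -3, 9]
Sum = 9.
|dot| = 9.

9


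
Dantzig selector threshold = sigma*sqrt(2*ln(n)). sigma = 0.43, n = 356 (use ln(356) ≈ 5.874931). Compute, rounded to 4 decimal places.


ln(356) ≈ 5.874931.
2*ln(n) ≈ 11.749862.
sqrt(2*ln(n)) ≈ sqrt(11.749862) ≈ 3.427807.
threshold ≈ 0.43*3.427807 = 1.47395701 ≈ 1.4740.

1.4740


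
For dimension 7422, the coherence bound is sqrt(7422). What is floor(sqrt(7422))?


86^2 = 7396 <= 7422 < 7569 = 87^2, so 86 <= sqrt(7422) < 87.
floor(sqrt(7422)) = 86.

86


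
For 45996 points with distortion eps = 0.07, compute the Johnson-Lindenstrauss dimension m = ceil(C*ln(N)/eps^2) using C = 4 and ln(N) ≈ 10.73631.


ln(45996) ≈ 10.73631.
eps^2 = 0.07^2 = 0.0049.
C*ln(N)/eps^2 ≈ 4*10.73631/0.0049 ≈ 8764.3347.
m = ceil(8764.3347) = 8765.

8765


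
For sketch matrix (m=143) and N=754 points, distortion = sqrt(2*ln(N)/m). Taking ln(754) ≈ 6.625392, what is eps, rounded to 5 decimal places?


ln(754) ≈ 6.625392.
2*ln(N)/m ≈ 2*6.625392/143 ≈ 0.09266283.
eps = sqrt(0.09266283) ≈ 0.3044057 ≈ 0.30441.

0.30441


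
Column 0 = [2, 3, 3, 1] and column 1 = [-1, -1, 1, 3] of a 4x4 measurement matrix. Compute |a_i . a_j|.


Inner product: 2*-1 + 3*-1 + 3*1 + 1*3
Products: [-2, -3, 3, 3]
Sum = 1.
|dot| = 1.

1


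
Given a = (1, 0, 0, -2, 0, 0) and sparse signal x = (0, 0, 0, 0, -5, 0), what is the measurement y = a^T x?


Non-zero terms: ['0*-5']
Products: [0]
y = sum = 0.

0


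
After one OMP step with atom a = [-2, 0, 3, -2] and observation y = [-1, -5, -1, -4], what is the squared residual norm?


a^T a = 17.
a^T y = 7.
coeff = 7/17 = 7/17.
||r||^2 = 682/17.

682/17


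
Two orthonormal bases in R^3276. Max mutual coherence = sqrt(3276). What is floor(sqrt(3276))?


57^2 = 3249 <= 3276 < 3364 = 58^2, so 57 <= sqrt(3276) < 58.
floor(sqrt(3276)) = 57.

57


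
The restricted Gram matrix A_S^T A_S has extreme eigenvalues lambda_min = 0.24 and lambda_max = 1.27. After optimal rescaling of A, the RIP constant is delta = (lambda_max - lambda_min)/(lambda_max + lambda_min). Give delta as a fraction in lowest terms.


lambda_max - lambda_min = 1.27 - 0.24 = 1.03.
lambda_max + lambda_min = 1.27 + 0.24 = 1.51.
delta = 1.03/1.51 = 103/151.

103/151


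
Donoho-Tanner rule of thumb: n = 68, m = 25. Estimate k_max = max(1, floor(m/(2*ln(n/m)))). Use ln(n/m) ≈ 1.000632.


n/m = 68/25.
ln(n/m) ≈ 1.000632.
2*ln(n/m) ≈ 2.001264.
m/(2*ln(n/m)) ≈ 25/2.001264 ≈ 12.4921.
floor = 12.
k_max = max(1, 12) = 12.

12


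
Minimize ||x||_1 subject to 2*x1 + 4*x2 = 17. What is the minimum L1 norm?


Axis intercepts:
  x1 = 17/2, x2 = 0: L1 = 17/2
  x1 = 0, x2 = 17/4: L1 = 17/4
x* = (0, 17/4)
||x*||_1 = 17/4.

17/4


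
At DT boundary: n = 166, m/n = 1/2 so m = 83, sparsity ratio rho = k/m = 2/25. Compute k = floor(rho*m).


m = 1/2*166 = 83.
rho = 2/25.
rho*m = 2/25*83 = 6.64.
k = floor(6.64) = 6.

6


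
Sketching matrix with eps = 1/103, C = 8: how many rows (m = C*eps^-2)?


1/eps = 103.
(1/eps)^2 = 10609.
m = 8*10609 = 84872.

84872


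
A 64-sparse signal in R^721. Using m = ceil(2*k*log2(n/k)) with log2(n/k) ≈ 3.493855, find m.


log2(n/k) = log2(721/64) ≈ 3.493855.
2*k*log2(n/k) ≈ 2*64*3.493855 = 447.21344.
m = ceil(447.21344) = 448.

448


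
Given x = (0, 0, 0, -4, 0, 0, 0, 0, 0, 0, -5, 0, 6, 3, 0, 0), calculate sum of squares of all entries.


Non-zero entries: [(3, -4), (10, -5), (12, 6), (13, 3)]
Squares: [16, 25, 36, 9]
||x||_2^2 = sum = 86.

86


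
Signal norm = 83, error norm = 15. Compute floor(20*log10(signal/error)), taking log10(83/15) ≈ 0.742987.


||x||/||e|| = 83/15.
log10(83/15) ≈ 0.742987.
20*log10(||x||/||e||) ≈ 20*0.742987 = 14.85974.
floor(14.85974) = 14.

14


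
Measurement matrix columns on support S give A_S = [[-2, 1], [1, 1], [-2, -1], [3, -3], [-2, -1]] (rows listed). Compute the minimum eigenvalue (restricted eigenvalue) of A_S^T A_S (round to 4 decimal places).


A_S^T A_S = [[22, -6], [-6, 13]].
trace = 35.
det = 250.
disc = trace^2 - 4*det = 1225 - 4*250 = 225.
sqrt(225) = 15.
lam_min = (35 - 15)/2 = 10 = 10.0000.

10.0000


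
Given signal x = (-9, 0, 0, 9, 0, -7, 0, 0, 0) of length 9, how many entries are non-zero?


Non-zero positions: [0, 3, 5].
Sparsity = 3.

3


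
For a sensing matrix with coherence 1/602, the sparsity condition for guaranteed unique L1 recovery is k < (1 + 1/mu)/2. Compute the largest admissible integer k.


1/mu = 602.
1 + 1/mu = 603.
(1 + 1/mu)/2 = 301.5 is not an integer, so k_max = floor(301.5) = 301.

301


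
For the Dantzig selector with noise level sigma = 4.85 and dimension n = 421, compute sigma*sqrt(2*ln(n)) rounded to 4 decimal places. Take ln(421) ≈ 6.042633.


ln(421) ≈ 6.042633.
2*ln(n) ≈ 12.085266.
sqrt(2*ln(n)) ≈ sqrt(12.085266) ≈ 3.476387.
threshold ≈ 4.85*3.476387 = 16.86047695 ≈ 16.8605.

16.8605


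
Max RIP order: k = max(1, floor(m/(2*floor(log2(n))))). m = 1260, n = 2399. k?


floor(log2(2399)) = 11.
2*11 = 22.
m/(2*floor(log2(n))) = 1260/22 ≈ 57.2727.
floor = 57.
k = max(1, 57) = 57.

57


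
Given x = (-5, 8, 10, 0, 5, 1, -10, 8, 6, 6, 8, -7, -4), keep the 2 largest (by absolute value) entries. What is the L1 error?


Sorted |x_i| descending: [10, 10, 8, 8, 8, 7, 6, 6, 5, 5, 4, 1, 0]
Keep top 2: [10, 10]
Tail entries: [8, 8, 8, 7, 6, 6, 5, 5, 4, 1, 0]
L1 error = sum of tail = 58.

58


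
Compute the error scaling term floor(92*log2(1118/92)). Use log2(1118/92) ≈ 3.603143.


log2(n/k) = log2(1118/92) ≈ 3.603143.
k*log2(n/k) ≈ 92*3.603143 = 331.489156.
floor(331.489156) = 331.

331


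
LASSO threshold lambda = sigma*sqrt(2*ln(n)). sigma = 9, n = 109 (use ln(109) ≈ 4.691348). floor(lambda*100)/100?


ln(109) ≈ 4.691348.
2*ln(n) ≈ 9.382696.
sqrt(2*ln(n)) ≈ sqrt(9.382696) ≈ 3.063119.
lambda ≈ 9*3.063119 = 27.568071.
floor(lambda*100)/100 = 27.56.

27.56


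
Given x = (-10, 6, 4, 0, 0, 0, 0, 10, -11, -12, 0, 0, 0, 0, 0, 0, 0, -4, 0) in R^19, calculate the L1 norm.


Non-zero entries: [(0, -10), (1, 6), (2, 4), (7, 10), (8, -11), (9, -12), (17, -4)]
Absolute values: [10, 6, 4, 10, 11, 12, 4]
||x||_1 = sum = 57.

57


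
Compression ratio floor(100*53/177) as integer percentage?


100*m/n = 100*53/177 ≈ 29.9435.
floor = 29.

29


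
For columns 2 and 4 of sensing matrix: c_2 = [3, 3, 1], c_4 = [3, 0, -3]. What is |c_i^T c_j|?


Inner product: 3*3 + 3*0 + 1*-3
Products: [9, 0, -3]
Sum = 6.
|dot| = 6.

6


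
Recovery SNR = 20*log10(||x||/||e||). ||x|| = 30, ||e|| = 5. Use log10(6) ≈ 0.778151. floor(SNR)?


||x||/||e|| = 30/5 = 6.
log10(6) ≈ 0.778151.
20*log10(||x||/||e||) ≈ 20*0.778151 = 15.56302.
floor(15.56302) = 15.

15


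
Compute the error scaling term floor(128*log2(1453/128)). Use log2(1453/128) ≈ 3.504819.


log2(n/k) = log2(1453/128) ≈ 3.504819.
k*log2(n/k) ≈ 128*3.504819 = 448.616832.
floor(448.616832) = 448.

448


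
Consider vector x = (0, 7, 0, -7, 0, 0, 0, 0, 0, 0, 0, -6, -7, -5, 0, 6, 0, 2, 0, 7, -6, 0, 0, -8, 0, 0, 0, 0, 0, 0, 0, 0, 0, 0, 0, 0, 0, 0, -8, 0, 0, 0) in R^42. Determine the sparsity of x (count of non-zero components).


Non-zero positions: [1, 3, 11, 12, 13, 15, 17, 19, 20, 23, 38].
Sparsity = 11.

11


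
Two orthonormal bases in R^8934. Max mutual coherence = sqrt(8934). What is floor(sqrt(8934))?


94^2 = 8836 <= 8934 < 9025 = 95^2, so 94 <= sqrt(8934) < 95.
floor(sqrt(8934)) = 94.

94


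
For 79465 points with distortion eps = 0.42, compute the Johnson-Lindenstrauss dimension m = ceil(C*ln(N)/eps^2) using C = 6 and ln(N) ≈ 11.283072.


ln(79465) ≈ 11.283072.
eps^2 = 0.42^2 = 0.1764.
C*ln(N)/eps^2 ≈ 6*11.283072/0.1764 ≈ 383.778.
m = ceil(383.778) = 384.

384


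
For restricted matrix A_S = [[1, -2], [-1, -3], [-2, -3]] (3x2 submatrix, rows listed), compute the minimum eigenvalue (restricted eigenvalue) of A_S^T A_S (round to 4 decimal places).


A_S^T A_S = [[6, 7], [7, 22]].
trace = 28.
det = 83.
disc = trace^2 - 4*det = 784 - 4*83 = 452.
sqrt(452) ≈ 21.260292.
lam_min = (28 - sqrt(452))/2 ≈ (28 - 21.260292)/2 = 3.369854 ≈ 3.3699.

3.3699


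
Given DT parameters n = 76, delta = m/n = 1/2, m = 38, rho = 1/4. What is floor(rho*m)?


m = 1/2*76 = 38.
rho = 1/4.
rho*m = 1/4*38 = 9.5.
k = floor(9.5) = 9.

9


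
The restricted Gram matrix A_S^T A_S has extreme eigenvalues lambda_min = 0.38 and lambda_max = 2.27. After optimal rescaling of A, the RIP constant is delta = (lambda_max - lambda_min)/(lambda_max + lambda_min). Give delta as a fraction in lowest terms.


lambda_max - lambda_min = 2.27 - 0.38 = 1.89.
lambda_max + lambda_min = 2.27 + 0.38 = 2.65.
delta = 1.89/2.65 = 189/265.

189/265


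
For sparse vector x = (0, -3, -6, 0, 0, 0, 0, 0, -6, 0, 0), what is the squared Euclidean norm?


Non-zero entries: [(1, -3), (2, -6), (8, -6)]
Squares: [9, 36, 36]
||x||_2^2 = sum = 81.

81


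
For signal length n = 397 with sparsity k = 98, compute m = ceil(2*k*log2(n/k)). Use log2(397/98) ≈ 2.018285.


log2(n/k) = log2(397/98) ≈ 2.018285.
2*k*log2(n/k) ≈ 2*98*2.018285 = 395.58386.
m = ceil(395.58386) = 396.

396


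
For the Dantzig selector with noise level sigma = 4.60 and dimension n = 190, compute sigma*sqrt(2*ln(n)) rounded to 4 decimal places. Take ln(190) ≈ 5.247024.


ln(190) ≈ 5.247024.
2*ln(n) ≈ 10.494048.
sqrt(2*ln(n)) ≈ sqrt(10.494048) ≈ 3.239452.
threshold ≈ 4.60*3.239452 = 14.9014792 ≈ 14.9015.

14.9015


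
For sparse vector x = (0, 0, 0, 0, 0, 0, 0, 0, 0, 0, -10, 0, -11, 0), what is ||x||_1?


Non-zero entries: [(10, -10), (12, -11)]
Absolute values: [10, 11]
||x||_1 = sum = 21.

21


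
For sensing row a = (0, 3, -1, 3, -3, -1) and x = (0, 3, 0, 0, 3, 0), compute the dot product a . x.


Non-zero terms: ['3*3', '-3*3']
Products: [9, -9]
y = sum = 0.

0


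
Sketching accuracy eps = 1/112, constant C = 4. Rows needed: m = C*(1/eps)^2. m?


1/eps = 112.
(1/eps)^2 = 12544.
m = 4*12544 = 50176.

50176


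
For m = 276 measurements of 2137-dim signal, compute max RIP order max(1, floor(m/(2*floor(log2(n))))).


floor(log2(2137)) = 11.
2*11 = 22.
m/(2*floor(log2(n))) = 276/22 ≈ 12.5455.
floor = 12.
k = max(1, 12) = 12.

12


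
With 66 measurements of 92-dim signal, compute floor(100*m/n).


100*m/n = 100*66/92 ≈ 71.7391.
floor = 71.

71


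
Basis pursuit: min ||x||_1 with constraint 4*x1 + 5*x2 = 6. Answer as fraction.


Axis intercepts:
  x1 = 3/2, x2 = 0: L1 = 3/2
  x1 = 0, x2 = 6/5: L1 = 6/5
x* = (0, 6/5)
||x*||_1 = 6/5.

6/5


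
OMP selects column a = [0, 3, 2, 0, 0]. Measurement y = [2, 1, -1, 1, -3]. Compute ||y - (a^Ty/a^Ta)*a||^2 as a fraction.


a^T a = 13.
a^T y = 1.
coeff = 1/13 = 1/13.
||r||^2 = 207/13.

207/13


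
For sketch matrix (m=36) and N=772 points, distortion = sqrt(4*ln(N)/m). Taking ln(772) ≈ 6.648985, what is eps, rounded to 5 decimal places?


ln(772) ≈ 6.648985.
4*ln(N)/m ≈ 4*6.648985/36 ≈ 0.73877611.
eps = sqrt(0.73877611) ≈ 0.8595209 ≈ 0.85952.

0.85952


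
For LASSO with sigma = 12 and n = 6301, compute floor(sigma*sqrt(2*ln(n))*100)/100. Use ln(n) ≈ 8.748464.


ln(6301) ≈ 8.748464.
2*ln(n) ≈ 17.496928.
sqrt(2*ln(n)) ≈ sqrt(17.496928) ≈ 4.182933.
lambda ≈ 12*4.182933 = 50.195196.
floor(lambda*100)/100 = 50.19.

50.19


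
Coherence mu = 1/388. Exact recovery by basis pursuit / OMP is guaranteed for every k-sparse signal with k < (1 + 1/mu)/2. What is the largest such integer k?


1/mu = 388.
1 + 1/mu = 389.
(1 + 1/mu)/2 = 194.5 is not an integer, so k_max = floor(194.5) = 194.

194


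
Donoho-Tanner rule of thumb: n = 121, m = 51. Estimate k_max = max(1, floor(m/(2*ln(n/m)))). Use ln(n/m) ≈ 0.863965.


n/m = 121/51.
ln(n/m) ≈ 0.863965.
2*ln(n/m) ≈ 1.72793.
m/(2*ln(n/m)) ≈ 51/1.72793 ≈ 29.5151.
floor = 29.
k_max = max(1, 29) = 29.

29


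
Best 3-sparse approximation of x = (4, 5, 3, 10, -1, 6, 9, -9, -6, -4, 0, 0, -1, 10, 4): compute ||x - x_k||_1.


Sorted |x_i| descending: [10, 10, 9, 9, 6, 6, 5, 4, 4, 4, 3, 1, 1, 0, 0]
Keep top 3: [10, 10, 9]
Tail entries: [9, 6, 6, 5, 4, 4, 4, 3, 1, 1, 0, 0]
L1 error = sum of tail = 43.

43


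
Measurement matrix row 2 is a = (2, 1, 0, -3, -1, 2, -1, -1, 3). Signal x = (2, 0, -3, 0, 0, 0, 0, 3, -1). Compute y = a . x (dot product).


Non-zero terms: ['2*2', '0*-3', '-1*3', '3*-1']
Products: [4, 0, -3, -3]
y = sum = -2.

-2


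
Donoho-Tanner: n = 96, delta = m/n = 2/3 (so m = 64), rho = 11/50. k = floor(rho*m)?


m = 2/3*96 = 64.
rho = 11/50.
rho*m = 11/50*64 = 14.08.
k = floor(14.08) = 14.

14


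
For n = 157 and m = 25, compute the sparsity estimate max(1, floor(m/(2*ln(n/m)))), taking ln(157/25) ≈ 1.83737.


n/m = 157/25.
ln(n/m) ≈ 1.83737.
2*ln(n/m) ≈ 3.67474.
m/(2*ln(n/m)) ≈ 25/3.67474 ≈ 6.8032.
floor = 6.
k_max = max(1, 6) = 6.

6


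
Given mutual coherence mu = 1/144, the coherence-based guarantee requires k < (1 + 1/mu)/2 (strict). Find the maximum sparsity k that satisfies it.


1/mu = 144.
1 + 1/mu = 145.
(1 + 1/mu)/2 = 72.5 is not an integer, so k_max = floor(72.5) = 72.

72


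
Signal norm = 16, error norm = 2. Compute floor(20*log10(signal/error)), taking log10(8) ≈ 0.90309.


||x||/||e|| = 16/2 = 8.
log10(8) ≈ 0.90309.
20*log10(||x||/||e||) ≈ 20*0.90309 = 18.0618.
floor(18.0618) = 18.

18


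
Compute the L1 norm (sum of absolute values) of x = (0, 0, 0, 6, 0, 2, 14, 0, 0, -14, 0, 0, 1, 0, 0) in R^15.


Non-zero entries: [(3, 6), (5, 2), (6, 14), (9, -14), (12, 1)]
Absolute values: [6, 2, 14, 14, 1]
||x||_1 = sum = 37.

37


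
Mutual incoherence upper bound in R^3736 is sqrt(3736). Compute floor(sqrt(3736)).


61^2 = 3721 <= 3736 < 3844 = 62^2, so 61 <= sqrt(3736) < 62.
floor(sqrt(3736)) = 61.

61


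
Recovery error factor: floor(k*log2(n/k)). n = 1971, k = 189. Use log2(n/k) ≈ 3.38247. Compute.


log2(n/k) = log2(1971/189) ≈ 3.38247.
k*log2(n/k) ≈ 189*3.38247 = 639.28683.
floor(639.28683) = 639.

639


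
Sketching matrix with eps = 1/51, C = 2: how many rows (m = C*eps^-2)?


1/eps = 51.
(1/eps)^2 = 2601.
m = 2*2601 = 5202.

5202


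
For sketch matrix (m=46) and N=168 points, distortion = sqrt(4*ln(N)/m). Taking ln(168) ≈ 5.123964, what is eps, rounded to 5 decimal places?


ln(168) ≈ 5.123964.
4*ln(N)/m ≈ 4*5.123964/46 ≈ 0.44556209.
eps = sqrt(0.44556209) ≈ 0.6675044 ≈ 0.66750.

0.66750


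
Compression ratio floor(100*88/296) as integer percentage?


100*m/n = 100*88/296 ≈ 29.7297.
floor = 29.

29


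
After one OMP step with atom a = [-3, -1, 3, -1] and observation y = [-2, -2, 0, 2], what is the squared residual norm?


a^T a = 20.
a^T y = 6.
coeff = 6/20 = 3/10.
||r||^2 = 51/5.

51/5


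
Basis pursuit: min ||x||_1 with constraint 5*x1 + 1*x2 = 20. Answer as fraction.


Axis intercepts:
  x1 = 4, x2 = 0: L1 = 4
  x1 = 0, x2 = 20: L1 = 20
x* = (4, 0)
||x*||_1 = 4.

4


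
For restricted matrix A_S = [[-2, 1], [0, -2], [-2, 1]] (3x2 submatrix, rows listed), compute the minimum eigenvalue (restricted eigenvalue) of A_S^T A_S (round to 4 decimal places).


A_S^T A_S = [[8, -4], [-4, 6]].
trace = 14.
det = 32.
disc = trace^2 - 4*det = 196 - 4*32 = 68.
sqrt(68) ≈ 8.246211.
lam_min = (14 - sqrt(68))/2 ≈ (14 - 8.246211)/2 = 2.8768945 ≈ 2.8769.

2.8769


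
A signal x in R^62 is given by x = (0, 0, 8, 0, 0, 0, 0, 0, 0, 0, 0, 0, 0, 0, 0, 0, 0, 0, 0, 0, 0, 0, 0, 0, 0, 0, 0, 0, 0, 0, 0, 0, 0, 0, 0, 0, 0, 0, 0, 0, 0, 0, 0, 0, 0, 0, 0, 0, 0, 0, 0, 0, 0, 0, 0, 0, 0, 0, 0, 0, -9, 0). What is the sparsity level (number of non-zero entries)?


Non-zero positions: [2, 60].
Sparsity = 2.

2


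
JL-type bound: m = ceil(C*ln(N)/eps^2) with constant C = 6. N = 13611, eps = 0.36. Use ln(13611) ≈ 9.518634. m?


ln(13611) ≈ 9.518634.
eps^2 = 0.36^2 = 0.1296.
C*ln(N)/eps^2 ≈ 6*9.518634/0.1296 ≈ 440.6775.
m = ceil(440.6775) = 441.

441


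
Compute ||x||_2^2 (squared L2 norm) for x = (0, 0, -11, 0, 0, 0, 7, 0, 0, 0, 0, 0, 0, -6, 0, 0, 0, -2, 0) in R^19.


Non-zero entries: [(2, -11), (6, 7), (13, -6), (17, -2)]
Squares: [121, 49, 36, 4]
||x||_2^2 = sum = 210.

210


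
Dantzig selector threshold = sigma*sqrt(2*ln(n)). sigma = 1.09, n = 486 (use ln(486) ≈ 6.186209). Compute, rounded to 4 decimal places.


ln(486) ≈ 6.186209.
2*ln(n) ≈ 12.372418.
sqrt(2*ln(n)) ≈ sqrt(12.372418) ≈ 3.517445.
threshold ≈ 1.09*3.517445 = 3.83401505 ≈ 3.8340.

3.8340


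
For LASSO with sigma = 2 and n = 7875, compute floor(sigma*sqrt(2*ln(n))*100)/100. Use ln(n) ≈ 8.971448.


ln(7875) ≈ 8.971448.
2*ln(n) ≈ 17.942896.
sqrt(2*ln(n)) ≈ sqrt(17.942896) ≈ 4.235906.
lambda ≈ 2*4.235906 = 8.471812.
floor(lambda*100)/100 = 8.47.

8.47


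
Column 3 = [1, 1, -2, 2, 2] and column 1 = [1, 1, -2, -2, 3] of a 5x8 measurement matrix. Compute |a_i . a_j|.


Inner product: 1*1 + 1*1 + -2*-2 + 2*-2 + 2*3
Products: [1, 1, 4, -4, 6]
Sum = 8.
|dot| = 8.

8


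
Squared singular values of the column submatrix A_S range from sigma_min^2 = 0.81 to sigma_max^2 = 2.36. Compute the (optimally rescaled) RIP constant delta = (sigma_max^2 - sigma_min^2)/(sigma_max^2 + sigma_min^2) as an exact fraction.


lambda_max - lambda_min = 2.36 - 0.81 = 1.55.
lambda_max + lambda_min = 2.36 + 0.81 = 3.17.
delta = 1.55/3.17 = 155/317.

155/317


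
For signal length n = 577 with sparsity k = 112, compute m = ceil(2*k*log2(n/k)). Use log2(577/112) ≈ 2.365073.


log2(n/k) = log2(577/112) ≈ 2.365073.
2*k*log2(n/k) ≈ 2*112*2.365073 = 529.776352.
m = ceil(529.776352) = 530.

530


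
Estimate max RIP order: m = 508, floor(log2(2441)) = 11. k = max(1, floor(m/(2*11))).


floor(log2(2441)) = 11.
2*11 = 22.
m/(2*floor(log2(n))) = 508/22 ≈ 23.0909.
floor = 23.
k = max(1, 23) = 23.

23


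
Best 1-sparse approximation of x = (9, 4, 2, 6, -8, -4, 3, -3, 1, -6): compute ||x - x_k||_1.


Sorted |x_i| descending: [9, 8, 6, 6, 4, 4, 3, 3, 2, 1]
Keep top 1: [9]
Tail entries: [8, 6, 6, 4, 4, 3, 3, 2, 1]
L1 error = sum of tail = 37.

37


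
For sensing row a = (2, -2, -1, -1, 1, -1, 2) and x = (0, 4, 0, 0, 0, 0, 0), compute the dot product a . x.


Non-zero terms: ['-2*4']
Products: [-8]
y = sum = -8.

-8


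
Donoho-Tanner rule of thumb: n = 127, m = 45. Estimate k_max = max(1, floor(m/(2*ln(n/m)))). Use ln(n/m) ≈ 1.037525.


n/m = 127/45.
ln(n/m) ≈ 1.037525.
2*ln(n/m) ≈ 2.07505.
m/(2*ln(n/m)) ≈ 45/2.07505 ≈ 21.6862.
floor = 21.
k_max = max(1, 21) = 21.

21


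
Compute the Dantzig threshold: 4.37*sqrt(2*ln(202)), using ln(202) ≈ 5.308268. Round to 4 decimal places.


ln(202) ≈ 5.308268.
2*ln(n) ≈ 10.616536.
sqrt(2*ln(n)) ≈ sqrt(10.616536) ≈ 3.258303.
threshold ≈ 4.37*3.258303 = 14.23878411 ≈ 14.2388.

14.2388


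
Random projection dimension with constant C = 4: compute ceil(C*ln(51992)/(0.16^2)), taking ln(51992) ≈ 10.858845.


ln(51992) ≈ 10.858845.
eps^2 = 0.16^2 = 0.0256.
C*ln(N)/eps^2 ≈ 4*10.858845/0.0256 ≈ 1696.6945.
m = ceil(1696.6945) = 1697.

1697


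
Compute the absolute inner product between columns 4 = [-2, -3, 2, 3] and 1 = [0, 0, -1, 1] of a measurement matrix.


Inner product: -2*0 + -3*0 + 2*-1 + 3*1
Products: [0, 0, -2, 3]
Sum = 1.
|dot| = 1.

1


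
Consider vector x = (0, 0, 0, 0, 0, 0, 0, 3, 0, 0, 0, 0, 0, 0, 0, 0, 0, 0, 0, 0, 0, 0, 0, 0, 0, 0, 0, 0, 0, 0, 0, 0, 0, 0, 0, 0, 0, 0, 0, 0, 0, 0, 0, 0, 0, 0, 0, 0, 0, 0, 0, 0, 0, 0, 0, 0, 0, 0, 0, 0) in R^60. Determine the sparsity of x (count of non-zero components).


Non-zero positions: [7].
Sparsity = 1.

1


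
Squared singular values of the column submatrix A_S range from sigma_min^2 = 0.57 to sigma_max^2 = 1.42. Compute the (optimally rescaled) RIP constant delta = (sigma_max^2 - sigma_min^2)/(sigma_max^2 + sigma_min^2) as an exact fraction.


lambda_max - lambda_min = 1.42 - 0.57 = 0.85.
lambda_max + lambda_min = 1.42 + 0.57 = 1.99.
delta = 0.85/1.99 = 85/199.

85/199


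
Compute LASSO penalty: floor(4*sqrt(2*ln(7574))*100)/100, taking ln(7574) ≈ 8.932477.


ln(7574) ≈ 8.932477.
2*ln(n) ≈ 17.864954.
sqrt(2*ln(n)) ≈ sqrt(17.864954) ≈ 4.226695.
lambda ≈ 4*4.226695 = 16.90678.
floor(lambda*100)/100 = 16.90.

16.90


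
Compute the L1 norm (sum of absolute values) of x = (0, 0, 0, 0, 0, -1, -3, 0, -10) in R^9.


Non-zero entries: [(5, -1), (6, -3), (8, -10)]
Absolute values: [1, 3, 10]
||x||_1 = sum = 14.

14


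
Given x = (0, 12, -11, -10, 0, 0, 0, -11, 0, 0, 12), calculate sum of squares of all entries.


Non-zero entries: [(1, 12), (2, -11), (3, -10), (7, -11), (10, 12)]
Squares: [144, 121, 100, 121, 144]
||x||_2^2 = sum = 630.

630


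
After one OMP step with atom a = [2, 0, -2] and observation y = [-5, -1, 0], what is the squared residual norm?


a^T a = 8.
a^T y = -10.
coeff = -10/8 = -5/4.
||r||^2 = 27/2.

27/2


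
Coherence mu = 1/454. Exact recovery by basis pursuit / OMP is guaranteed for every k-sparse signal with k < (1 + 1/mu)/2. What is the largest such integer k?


1/mu = 454.
1 + 1/mu = 455.
(1 + 1/mu)/2 = 227.5 is not an integer, so k_max = floor(227.5) = 227.

227


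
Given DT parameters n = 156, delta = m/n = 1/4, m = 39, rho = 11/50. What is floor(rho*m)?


m = 1/4*156 = 39.
rho = 11/50.
rho*m = 11/50*39 = 8.58.
k = floor(8.58) = 8.

8


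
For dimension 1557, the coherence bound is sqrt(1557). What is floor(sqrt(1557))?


39^2 = 1521 <= 1557 < 1600 = 40^2, so 39 <= sqrt(1557) < 40.
floor(sqrt(1557)) = 39.

39


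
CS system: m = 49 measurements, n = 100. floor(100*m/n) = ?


100*m/n = 100*49/100 ≈ 49.0.
floor = 49.

49


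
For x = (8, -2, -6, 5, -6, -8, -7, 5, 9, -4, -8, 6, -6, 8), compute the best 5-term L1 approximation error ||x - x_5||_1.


Sorted |x_i| descending: [9, 8, 8, 8, 8, 7, 6, 6, 6, 6, 5, 5, 4, 2]
Keep top 5: [9, 8, 8, 8, 8]
Tail entries: [7, 6, 6, 6, 6, 5, 5, 4, 2]
L1 error = sum of tail = 47.

47


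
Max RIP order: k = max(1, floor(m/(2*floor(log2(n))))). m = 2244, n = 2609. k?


floor(log2(2609)) = 11.
2*11 = 22.
m/(2*floor(log2(n))) = 2244/22 ≈ 102.0.
floor = 102.
k = max(1, 102) = 102.

102


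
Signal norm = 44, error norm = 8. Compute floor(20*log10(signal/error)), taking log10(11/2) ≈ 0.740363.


||x||/||e|| = 44/8 = 11/2.
log10(11/2) ≈ 0.740363.
20*log10(||x||/||e||) ≈ 20*0.740363 = 14.80726.
floor(14.80726) = 14.

14


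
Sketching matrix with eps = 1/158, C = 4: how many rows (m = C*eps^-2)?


1/eps = 158.
(1/eps)^2 = 24964.
m = 4*24964 = 99856.

99856


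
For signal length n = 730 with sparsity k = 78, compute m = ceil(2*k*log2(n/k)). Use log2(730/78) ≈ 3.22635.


log2(n/k) = log2(730/78) ≈ 3.22635.
2*k*log2(n/k) ≈ 2*78*3.22635 = 503.3106.
m = ceil(503.3106) = 504.

504


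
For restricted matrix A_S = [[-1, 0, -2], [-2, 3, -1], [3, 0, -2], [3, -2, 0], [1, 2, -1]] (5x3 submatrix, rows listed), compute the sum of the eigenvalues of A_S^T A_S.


Sum of eigenvalues of A_S^T A_S = trace(A_S^T A_S) = sum of squared column norms of A_S.
A_S^T A_S diagonal: [24, 17, 10].
trace = 24 + 17 + 10 = 51.

51


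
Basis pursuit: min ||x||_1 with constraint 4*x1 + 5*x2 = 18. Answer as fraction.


Axis intercepts:
  x1 = 9/2, x2 = 0: L1 = 9/2
  x1 = 0, x2 = 18/5: L1 = 18/5
x* = (0, 18/5)
||x*||_1 = 18/5.

18/5


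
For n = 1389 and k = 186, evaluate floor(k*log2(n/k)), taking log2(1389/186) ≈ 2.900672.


log2(n/k) = log2(1389/186) ≈ 2.900672.
k*log2(n/k) ≈ 186*2.900672 = 539.524992.
floor(539.524992) = 539.

539


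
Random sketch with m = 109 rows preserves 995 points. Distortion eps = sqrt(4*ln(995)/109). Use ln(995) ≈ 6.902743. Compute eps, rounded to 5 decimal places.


ln(995) ≈ 6.902743.
4*ln(N)/m ≈ 4*6.902743/109 ≈ 0.25331167.
eps = sqrt(0.25331167) ≈ 0.5033008 ≈ 0.50330.

0.50330


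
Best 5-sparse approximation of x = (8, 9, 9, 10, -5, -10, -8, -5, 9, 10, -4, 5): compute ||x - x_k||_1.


Sorted |x_i| descending: [10, 10, 10, 9, 9, 9, 8, 8, 5, 5, 5, 4]
Keep top 5: [10, 10, 10, 9, 9]
Tail entries: [9, 8, 8, 5, 5, 5, 4]
L1 error = sum of tail = 44.

44


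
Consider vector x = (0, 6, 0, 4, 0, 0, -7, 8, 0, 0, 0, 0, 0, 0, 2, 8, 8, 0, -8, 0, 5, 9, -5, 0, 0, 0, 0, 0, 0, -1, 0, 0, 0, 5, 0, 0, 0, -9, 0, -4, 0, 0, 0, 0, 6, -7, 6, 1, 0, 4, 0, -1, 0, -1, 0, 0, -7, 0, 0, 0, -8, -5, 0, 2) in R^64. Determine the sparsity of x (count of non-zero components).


Non-zero positions: [1, 3, 6, 7, 14, 15, 16, 18, 20, 21, 22, 29, 33, 37, 39, 44, 45, 46, 47, 49, 51, 53, 56, 60, 61, 63].
Sparsity = 26.

26


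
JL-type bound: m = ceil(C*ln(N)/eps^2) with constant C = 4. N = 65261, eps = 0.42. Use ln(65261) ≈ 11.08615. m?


ln(65261) ≈ 11.08615.
eps^2 = 0.42^2 = 0.1764.
C*ln(N)/eps^2 ≈ 4*11.08615/0.1764 ≈ 251.3866.
m = ceil(251.3866) = 252.

252


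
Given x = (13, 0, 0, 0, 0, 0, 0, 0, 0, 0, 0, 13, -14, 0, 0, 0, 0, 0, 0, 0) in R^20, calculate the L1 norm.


Non-zero entries: [(0, 13), (11, 13), (12, -14)]
Absolute values: [13, 13, 14]
||x||_1 = sum = 40.

40


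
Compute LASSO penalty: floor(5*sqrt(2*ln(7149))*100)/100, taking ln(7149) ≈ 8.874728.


ln(7149) ≈ 8.874728.
2*ln(n) ≈ 17.749456.
sqrt(2*ln(n)) ≈ sqrt(17.749456) ≈ 4.21301.
lambda ≈ 5*4.21301 = 21.06505.
floor(lambda*100)/100 = 21.06.

21.06


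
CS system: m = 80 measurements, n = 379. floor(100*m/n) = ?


100*m/n = 100*80/379 ≈ 21.1082.
floor = 21.

21


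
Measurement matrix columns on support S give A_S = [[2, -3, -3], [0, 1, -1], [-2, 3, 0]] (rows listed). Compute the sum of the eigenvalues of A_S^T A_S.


Sum of eigenvalues of A_S^T A_S = trace(A_S^T A_S) = sum of squared column norms of A_S.
A_S^T A_S diagonal: [8, 19, 10].
trace = 8 + 19 + 10 = 37.

37


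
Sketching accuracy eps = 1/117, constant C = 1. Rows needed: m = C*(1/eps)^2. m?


1/eps = 117.
(1/eps)^2 = 13689.
m = 1*13689 = 13689.

13689


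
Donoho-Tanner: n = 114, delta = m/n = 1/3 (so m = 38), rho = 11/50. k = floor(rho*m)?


m = 1/3*114 = 38.
rho = 11/50.
rho*m = 11/50*38 = 8.36.
k = floor(8.36) = 8.

8


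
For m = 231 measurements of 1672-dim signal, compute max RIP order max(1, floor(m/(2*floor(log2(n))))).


floor(log2(1672)) = 10.
2*10 = 20.
m/(2*floor(log2(n))) = 231/20 ≈ 11.55.
floor = 11.
k = max(1, 11) = 11.

11


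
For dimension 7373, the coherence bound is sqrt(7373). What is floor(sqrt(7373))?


85^2 = 7225 <= 7373 < 7396 = 86^2, so 85 <= sqrt(7373) < 86.
floor(sqrt(7373)) = 85.

85


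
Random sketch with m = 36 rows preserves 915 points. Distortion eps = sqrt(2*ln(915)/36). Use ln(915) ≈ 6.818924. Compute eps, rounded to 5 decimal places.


ln(915) ≈ 6.818924.
2*ln(N)/m ≈ 2*6.818924/36 ≈ 0.37882911.
eps = sqrt(0.37882911) ≈ 0.615491 ≈ 0.61549.

0.61549


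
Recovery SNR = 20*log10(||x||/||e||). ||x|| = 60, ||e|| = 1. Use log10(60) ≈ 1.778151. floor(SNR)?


||x||/||e|| = 60/1 = 60.
log10(60) ≈ 1.778151.
20*log10(||x||/||e||) ≈ 20*1.778151 = 35.56302.
floor(35.56302) = 35.

35


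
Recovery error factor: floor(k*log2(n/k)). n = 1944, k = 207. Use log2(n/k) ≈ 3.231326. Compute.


log2(n/k) = log2(1944/207) ≈ 3.231326.
k*log2(n/k) ≈ 207*3.231326 = 668.884482.
floor(668.884482) = 668.

668
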